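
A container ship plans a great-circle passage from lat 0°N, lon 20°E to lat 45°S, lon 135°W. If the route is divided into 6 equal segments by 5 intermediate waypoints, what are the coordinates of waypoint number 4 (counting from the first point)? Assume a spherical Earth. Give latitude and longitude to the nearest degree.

≈ lat 67°S, lon 61°W

Convert each endpoint to a unit vector on the sphere (x = cos φ cos λ, y = cos φ sin λ, z = sin φ).
The central angle between the endpoints is δ = arccos(p₁·p₂) ≈ 2.266 rad (129.9°).
Interpolate at f = 4/6 with slerp weights a = sin((1−f)δ)/sin δ ≈ 0.893, b = sin(fδ)/sin δ ≈ 1.300.
p = a·p₁ + b·p₂ ≈ (0.189, -0.345, -0.919); φ = arcsin(p_z) ≈ -66.85°, λ = atan2(p_y, p_x) ≈ -61.25°.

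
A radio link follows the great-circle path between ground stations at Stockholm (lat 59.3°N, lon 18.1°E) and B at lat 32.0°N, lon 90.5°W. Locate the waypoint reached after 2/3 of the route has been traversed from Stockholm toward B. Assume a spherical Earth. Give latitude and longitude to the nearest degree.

From cos δ = sin φ₁ sin φ₂ + cos φ₁ cos φ₂ cos Δλ, the central angle is δ ≈ 1.248 rad (71.5°).
Interpolate at f = 2/3 with slerp weights a = sin((1−f)δ)/sin δ ≈ 0.426, b = sin(fδ)/sin δ ≈ 0.779.
p = a·p₁ + b·p₂ ≈ (0.201, -0.593, 0.779); φ = arcsin(p_z) ≈ 51.21°, λ = atan2(p_y, p_x) ≈ -71.29°.

≈ lat 51°N, lon 71°W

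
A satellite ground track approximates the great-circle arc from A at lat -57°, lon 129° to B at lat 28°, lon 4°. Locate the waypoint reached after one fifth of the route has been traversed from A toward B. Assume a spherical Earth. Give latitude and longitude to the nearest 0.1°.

≈ lat -53.7°, lon 81.9°

Write both endpoints as unit vectors p₁, p₂ with components (cos φ cos λ, cos φ sin λ, sin φ).
The central angle between the endpoints is δ = arccos(p₁·p₂) ≈ 2.304 rad (132.0°).
Interpolate at f = 1/5 with slerp weights a = sin((1−f)δ)/sin δ ≈ 1.297, b = sin(fδ)/sin δ ≈ 0.599.
p = a·p₁ + b·p₂ ≈ (0.083, 0.586, -0.806); φ = arcsin(p_z) ≈ -53.74°, λ = atan2(p_y, p_x) ≈ 81.94°.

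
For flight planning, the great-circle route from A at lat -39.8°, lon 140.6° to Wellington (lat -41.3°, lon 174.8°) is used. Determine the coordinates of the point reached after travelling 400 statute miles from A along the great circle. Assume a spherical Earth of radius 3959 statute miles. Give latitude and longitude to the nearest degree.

Convert each endpoint to a unit vector on the sphere (x = cos φ cos λ, y = cos φ sin λ, z = sin φ).
The central angle between the endpoints is δ = arccos(p₁·p₂) ≈ 0.451 rad (25.9°). The total great-circle distance is δ·R ≈ 0.451 × 3959 ≈ 1787 mi, so the target fraction is f = 400/1787 ≈ 0.224.
Interpolate at f ≈ 0.224 with slerp weights a = sin((1−f)δ)/sin δ ≈ 0.787, b = sin(fδ)/sin δ ≈ 0.231.
p = a·p₁ + b·p₂ ≈ (-0.640, 0.399, -0.656); φ = arcsin(p_z) ≈ -41.02°, λ = atan2(p_y, p_x) ≈ 148.04°.

≈ lat -41°, lon 148°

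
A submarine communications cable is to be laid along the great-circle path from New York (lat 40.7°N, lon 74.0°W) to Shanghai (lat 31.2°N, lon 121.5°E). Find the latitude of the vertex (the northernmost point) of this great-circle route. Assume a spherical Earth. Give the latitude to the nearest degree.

≈ 80°N

The great circle lies in the plane with unit normal n̂ = (p₁ × p₂)/|p₁ × p₂|.
Here n̂_z ≈ -0.181; the vertex latitude is φ_max = arccos|n̂_z| ≈ 79.6°.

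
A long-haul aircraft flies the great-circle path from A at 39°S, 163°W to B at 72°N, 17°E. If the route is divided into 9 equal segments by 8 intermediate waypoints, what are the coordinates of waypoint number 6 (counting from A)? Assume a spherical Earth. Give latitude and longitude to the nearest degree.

Write both endpoints as unit vectors p₁, p₂ with components (cos φ cos λ, cos φ sin λ, sin φ).
The central angle between the endpoints is δ = arccos(p₁·p₂) ≈ 2.566 rad (147.0°).
Interpolate at f = 6/9 with slerp weights a = sin((1−f)δ)/sin δ ≈ 1.386, b = sin(fδ)/sin δ ≈ 1.818.
p = a·p₁ + b·p₂ ≈ (-0.493, -0.151, 0.857); φ = arcsin(p_z) ≈ 59.00°, λ = atan2(p_y, p_x) ≈ -163.00°.

≈ 59°N, 163°W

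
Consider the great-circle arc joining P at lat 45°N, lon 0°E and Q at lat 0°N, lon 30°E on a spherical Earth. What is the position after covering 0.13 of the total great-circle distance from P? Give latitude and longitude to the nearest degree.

From cos δ = sin φ₁ sin φ₂ + cos φ₁ cos φ₂ cos Δλ, the central angle is δ ≈ 0.912 rad (52.2°).
Interpolate at f = 0.13 with slerp weights a = sin((1−f)δ)/sin δ ≈ 0.901, b = sin(fδ)/sin δ ≈ 0.150.
p = a·p₁ + b·p₂ ≈ (0.767, 0.075, 0.637); φ = arcsin(p_z) ≈ 39.60°, λ = atan2(p_y, p_x) ≈ 5.57°.

≈ lat 40°N, lon 6°E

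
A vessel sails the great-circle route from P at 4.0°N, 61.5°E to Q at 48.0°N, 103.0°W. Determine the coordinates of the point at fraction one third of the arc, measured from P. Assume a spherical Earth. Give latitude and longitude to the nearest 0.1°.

≈ 44.7°N, 49.4°E

Convert each endpoint to a unit vector on the sphere (x = cos φ cos λ, y = cos φ sin λ, z = sin φ).
The central angle between the endpoints is δ = arccos(p₁·p₂) ≈ 2.204 rad (126.3°).
Interpolate at f = 1/3 with slerp weights a = sin((1−f)δ)/sin δ ≈ 1.234, b = sin(fδ)/sin δ ≈ 0.831.
p = a·p₁ + b·p₂ ≈ (0.462, 0.540, 0.704); φ = arcsin(p_z) ≈ 44.73°, λ = atan2(p_y, p_x) ≈ 49.43°.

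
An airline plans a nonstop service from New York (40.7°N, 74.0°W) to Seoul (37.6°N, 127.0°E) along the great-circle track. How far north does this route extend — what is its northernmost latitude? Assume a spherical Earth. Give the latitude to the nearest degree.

The great circle lies in the plane with unit normal n̂ = (p₁ × p₂)/|p₁ × p₂|.
Here n̂_z ≈ -0.218; the vertex latitude is φ_max = arccos|n̂_z| ≈ 77.4°.
Check via Clairaut: cos φ_max = |cos φ₁| · sin C = cos(40.7°)·sin(16.7°) ≈ 0.218, again giving ≈ 77.4°.

≈ 77°N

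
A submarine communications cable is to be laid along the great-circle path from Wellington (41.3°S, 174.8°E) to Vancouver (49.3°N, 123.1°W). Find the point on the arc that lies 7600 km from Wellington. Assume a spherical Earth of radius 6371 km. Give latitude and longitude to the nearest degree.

≈ (18°N, 149°W)

From cos δ = sin φ₁ sin φ₂ + cos φ₁ cos φ₂ cos Δλ, the central angle is δ ≈ 1.845 rad (105.7°). The total great-circle distance is δ·R ≈ 1.845 × 6371 ≈ 11757 km, so the target fraction is f = 7600/11757 ≈ 0.646.
Interpolate at f ≈ 0.646 with slerp weights a = sin((1−f)δ)/sin δ ≈ 0.631, b = sin(fδ)/sin δ ≈ 0.966.
p = a·p₁ + b·p₂ ≈ (-0.816, -0.485, 0.316); φ = arcsin(p_z) ≈ 18.41°, λ = atan2(p_y, p_x) ≈ -149.29°.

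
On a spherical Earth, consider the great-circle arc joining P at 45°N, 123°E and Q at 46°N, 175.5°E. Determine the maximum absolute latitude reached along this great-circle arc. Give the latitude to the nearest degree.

The great circle lies in the plane with unit normal n̂ = (p₁ × p₂)/|p₁ × p₂|.
Here n̂_z ≈ +0.661; the vertex latitude is φ_max = arccos|n̂_z| ≈ 48.6°.
Check via Clairaut: cos φ_max = |cos φ₁| · sin C = cos(45.0°)·sin(69.2°) ≈ 0.661, again giving ≈ 48.6°.

≈ 49°N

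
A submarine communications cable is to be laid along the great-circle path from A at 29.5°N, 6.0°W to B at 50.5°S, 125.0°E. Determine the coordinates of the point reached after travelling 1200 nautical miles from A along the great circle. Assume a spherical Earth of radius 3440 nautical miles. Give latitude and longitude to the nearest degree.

Write both endpoints as unit vectors p₁, p₂ with components (cos φ cos λ, cos φ sin λ, sin φ).
The central angle between the endpoints is δ = arccos(p₁·p₂) ≈ 2.409 rad (138.0°). The total great-circle distance is δ·R ≈ 2.409 × 3440 ≈ 8286 nmi, so the target fraction is f = 1200/8286 ≈ 0.145.
Interpolate at f ≈ 0.145 with slerp weights a = sin((1−f)δ)/sin δ ≈ 1.319, b = sin(fδ)/sin δ ≈ 0.511.
p = a·p₁ + b·p₂ ≈ (0.956, 0.146, 0.256); φ = arcsin(p_z) ≈ 14.81°, λ = atan2(p_y, p_x) ≈ 8.69°.

≈ 15°N, 9°E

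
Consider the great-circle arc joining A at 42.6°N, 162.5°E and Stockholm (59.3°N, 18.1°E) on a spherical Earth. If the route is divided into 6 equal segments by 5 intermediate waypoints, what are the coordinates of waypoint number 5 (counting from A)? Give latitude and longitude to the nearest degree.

≈ 70°N, 34°E

Convert each endpoint to a unit vector on the sphere (x = cos φ cos λ, y = cos φ sin λ, z = sin φ).
The central angle between the endpoints is δ = arccos(p₁·p₂) ≈ 1.291 rad (74.0°).
Interpolate at f = 5/6 with slerp weights a = sin((1−f)δ)/sin δ ≈ 0.222, b = sin(fδ)/sin δ ≈ 0.916.
p = a·p₁ + b·p₂ ≈ (0.288, 0.194, 0.938); φ = arcsin(p_z) ≈ 69.65°, λ = atan2(p_y, p_x) ≈ 33.98°.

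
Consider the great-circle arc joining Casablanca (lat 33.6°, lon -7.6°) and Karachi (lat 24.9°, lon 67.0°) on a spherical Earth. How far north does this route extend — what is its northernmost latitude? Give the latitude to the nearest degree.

≈ 36°

The great circle lies in the plane with unit normal n̂ = (p₁ × p₂)/|p₁ × p₂|.
Here n̂_z ≈ +0.808; the vertex latitude is φ_max = arccos|n̂_z| ≈ 36.1°.
Check via Clairaut: cos φ_max = |cos φ₁| · sin C = cos(33.6°)·sin(76.0°) ≈ 0.808, again giving ≈ 36.1°.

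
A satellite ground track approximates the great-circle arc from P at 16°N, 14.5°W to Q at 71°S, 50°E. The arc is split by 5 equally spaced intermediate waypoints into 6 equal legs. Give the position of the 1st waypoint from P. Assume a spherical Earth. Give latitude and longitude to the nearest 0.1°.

≈ 0.5°N, 9.8°W

From cos δ = sin φ₁ sin φ₂ + cos φ₁ cos φ₂ cos Δλ, the central angle is δ ≈ 1.697 rad (97.2°).
Interpolate at f = 1/6 with slerp weights a = sin((1−f)δ)/sin δ ≈ 0.996, b = sin(fδ)/sin δ ≈ 0.281.
p = a·p₁ + b·p₂ ≈ (0.985, -0.169, 0.008); φ = arcsin(p_z) ≈ 0.48°, λ = atan2(p_y, p_x) ≈ -9.76°.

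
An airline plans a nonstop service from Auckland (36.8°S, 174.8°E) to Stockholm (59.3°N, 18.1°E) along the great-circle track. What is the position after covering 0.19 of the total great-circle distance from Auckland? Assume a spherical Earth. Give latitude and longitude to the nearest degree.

≈ 10°S, 162°E

Convert each endpoint to a unit vector on the sphere (x = cos φ cos λ, y = cos φ sin λ, z = sin φ).
The central angle between the endpoints is δ = arccos(p₁·p₂) ≈ 2.669 rad (152.9°).
Interpolate at f = 0.19 with slerp weights a = sin((1−f)δ)/sin δ ≈ 1.825, b = sin(fδ)/sin δ ≈ 1.068.
p = a·p₁ + b·p₂ ≈ (-0.937, 0.302, -0.175); φ = arcsin(p_z) ≈ -10.09°, λ = atan2(p_y, p_x) ≈ 162.15°.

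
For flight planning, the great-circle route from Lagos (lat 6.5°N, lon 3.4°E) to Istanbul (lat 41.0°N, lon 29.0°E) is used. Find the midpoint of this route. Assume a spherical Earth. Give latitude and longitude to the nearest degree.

Write both endpoints as unit vectors p₁, p₂ with components (cos φ cos λ, cos φ sin λ, sin φ).
The central angle between the endpoints is δ = arccos(p₁·p₂) ≈ 0.722 rad (41.4°).
Interpolate at f = 1/2 with slerp weights a = sin((1−f)δ)/sin δ ≈ 0.534, b = sin(fδ)/sin δ ≈ 0.534.
p = a·p₁ + b·p₂ ≈ (0.883, 0.227, 0.411); φ = arcsin(p_z) ≈ 24.28°, λ = atan2(p_y, p_x) ≈ 14.42°.

≈ lat 24°N, lon 14°E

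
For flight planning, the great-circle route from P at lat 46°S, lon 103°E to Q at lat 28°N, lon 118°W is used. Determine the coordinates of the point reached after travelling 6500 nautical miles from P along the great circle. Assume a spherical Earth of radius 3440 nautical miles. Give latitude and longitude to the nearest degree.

Convert each endpoint to a unit vector on the sphere (x = cos φ cos λ, y = cos φ sin λ, z = sin φ).
The central angle between the endpoints is δ = arccos(p₁·p₂) ≈ 2.499 rad (143.2°). The total great-circle distance is δ·R ≈ 2.499 × 3440 ≈ 8597 nmi, so the target fraction is f = 6500/8597 ≈ 0.756.
Interpolate at f ≈ 0.756 with slerp weights a = sin((1−f)δ)/sin δ ≈ 0.955, b = sin(fδ)/sin δ ≈ 1.585.
p = a·p₁ + b·p₂ ≈ (-0.806, -0.589, 0.057); φ = arcsin(p_z) ≈ 3.25°, λ = atan2(p_y, p_x) ≈ -143.86°.

≈ lat 3°N, lon 144°W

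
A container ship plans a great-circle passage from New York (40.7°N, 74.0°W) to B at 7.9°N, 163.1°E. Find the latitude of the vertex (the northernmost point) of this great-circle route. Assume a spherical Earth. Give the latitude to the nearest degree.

The great circle lies in the plane with unit normal n̂ = (p₁ × p₂)/|p₁ × p₂|.
Here n̂_z ≈ -0.665; the vertex latitude is φ_max = arccos|n̂_z| ≈ 48.3°.

≈ 48°N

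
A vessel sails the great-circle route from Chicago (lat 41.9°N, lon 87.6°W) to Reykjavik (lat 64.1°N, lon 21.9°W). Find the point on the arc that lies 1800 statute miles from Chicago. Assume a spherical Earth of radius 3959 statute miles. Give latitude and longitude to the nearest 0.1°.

The haversine formula gives a central angle δ ≈ 0.746 rad (42.7°) between the endpoints. The total great-circle distance is δ·R ≈ 0.746 × 3959 ≈ 2953 mi, so the target fraction is f = 1800/2953 ≈ 0.610.
Interpolate at f ≈ 0.610 with slerp weights a = sin((1−f)δ)/sin δ ≈ 0.423, b = sin(fδ)/sin δ ≈ 0.647.
p = a·p₁ + b·p₂ ≈ (0.275, -0.420, 0.865); φ = arcsin(p_z) ≈ 59.85°, λ = atan2(p_y, p_x) ≈ -56.74°.

≈ lat 59.8°N, lon 56.7°W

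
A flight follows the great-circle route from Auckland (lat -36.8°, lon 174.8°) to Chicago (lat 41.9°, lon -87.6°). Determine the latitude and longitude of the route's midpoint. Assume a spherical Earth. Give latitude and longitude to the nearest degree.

Write both endpoints as unit vectors p₁, p₂ with components (cos φ cos λ, cos φ sin λ, sin φ).
The central angle between the endpoints is δ = arccos(p₁·p₂) ≈ 2.070 rad (118.6°).
Interpolate at f = 1/2 with slerp weights a = sin((1−f)δ)/sin δ ≈ 0.980, b = sin(fδ)/sin δ ≈ 0.980.
p = a·p₁ + b·p₂ ≈ (-0.751, -0.657, 0.067); φ = arcsin(p_z) ≈ 3.86°, λ = atan2(p_y, p_x) ≈ -138.79°.

≈ lat 4°, lon -139°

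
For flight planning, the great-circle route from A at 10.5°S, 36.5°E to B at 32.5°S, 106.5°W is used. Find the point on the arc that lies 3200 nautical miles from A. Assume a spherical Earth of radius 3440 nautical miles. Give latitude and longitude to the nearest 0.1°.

≈ 46.9°S, 9.7°W

Convert each endpoint to a unit vector on the sphere (x = cos φ cos λ, y = cos φ sin λ, z = sin φ).
The central angle between the endpoints is δ = arccos(p₁·p₂) ≈ 2.170 rad (124.4°). The total great-circle distance is δ·R ≈ 2.170 × 3440 ≈ 7466 nmi, so the target fraction is f = 3200/7466 ≈ 0.429.
Interpolate at f ≈ 0.429 with slerp weights a = sin((1−f)δ)/sin δ ≈ 1.146, b = sin(fδ)/sin δ ≈ 0.971.
p = a·p₁ + b·p₂ ≈ (0.673, -0.115, -0.731); φ = arcsin(p_z) ≈ -46.94°, λ = atan2(p_y, p_x) ≈ -9.72°.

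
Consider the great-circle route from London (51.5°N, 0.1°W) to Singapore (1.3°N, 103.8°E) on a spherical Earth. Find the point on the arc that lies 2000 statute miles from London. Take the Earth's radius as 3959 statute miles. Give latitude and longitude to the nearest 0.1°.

≈ 48.3°N, 45.3°E

Write both endpoints as unit vectors p₁, p₂ with components (cos φ cos λ, cos φ sin λ, sin φ).
The central angle between the endpoints is δ = arccos(p₁·p₂) ≈ 1.703 rad (97.6°). The total great-circle distance is δ·R ≈ 1.703 × 3959 ≈ 6742 mi, so the target fraction is f = 2000/6742 ≈ 0.297.
Interpolate at f ≈ 0.297 with slerp weights a = sin((1−f)δ)/sin δ ≈ 0.939, b = sin(fδ)/sin δ ≈ 0.488.
p = a·p₁ + b·p₂ ≈ (0.468, 0.473, 0.746); φ = arcsin(p_z) ≈ 48.27°, λ = atan2(p_y, p_x) ≈ 45.28°.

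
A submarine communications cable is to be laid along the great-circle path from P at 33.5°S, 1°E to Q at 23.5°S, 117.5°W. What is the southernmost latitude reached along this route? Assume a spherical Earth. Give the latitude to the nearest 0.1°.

≈ 47.2°S

The great circle lies in the plane with unit normal n̂ = (p₁ × p₂)/|p₁ × p₂|.
Here n̂_z ≈ -0.679; the vertex latitude is φ_max = arccos|n̂_z| ≈ 47.2°.
Check via Clairaut: cos φ_max = |cos φ₁| · sin C = cos(33.5°)·sin(125.5°) ≈ 0.679, again giving ≈ 47.2°.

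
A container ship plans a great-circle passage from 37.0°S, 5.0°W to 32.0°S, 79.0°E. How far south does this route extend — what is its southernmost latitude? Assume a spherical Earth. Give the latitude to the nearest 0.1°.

The great circle lies in the plane with unit normal n̂ = (p₁ × p₂)/|p₁ × p₂|.
Here n̂_z ≈ +0.731; the vertex latitude is φ_max = arccos|n̂_z| ≈ 43.0°.
Check via Clairaut: cos φ_max = |cos φ₁| · sin C = cos(37.0°)·sin(113.7°) ≈ 0.731, again giving ≈ 43.0°.

≈ 43.0°S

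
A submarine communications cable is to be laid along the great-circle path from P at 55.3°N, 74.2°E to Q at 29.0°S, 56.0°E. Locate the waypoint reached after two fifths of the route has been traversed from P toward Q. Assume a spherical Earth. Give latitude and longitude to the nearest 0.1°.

≈ 21.8°N, 64.6°E

From cos δ = sin φ₁ sin φ₂ + cos φ₁ cos φ₂ cos Δλ, the central angle is δ ≈ 1.496 rad (85.7°).
Interpolate at f = 2/5 with slerp weights a = sin((1−f)δ)/sin δ ≈ 0.784, b = sin(fδ)/sin δ ≈ 0.565.
p = a·p₁ + b·p₂ ≈ (0.398, 0.839, 0.371); φ = arcsin(p_z) ≈ 21.76°, λ = atan2(p_y, p_x) ≈ 64.63°.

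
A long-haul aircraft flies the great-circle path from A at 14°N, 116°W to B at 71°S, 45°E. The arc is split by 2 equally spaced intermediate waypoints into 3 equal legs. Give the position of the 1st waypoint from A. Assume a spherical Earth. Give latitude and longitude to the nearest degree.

The haversine formula gives a central angle δ ≈ 2.126 rad (121.8°) between the endpoints.
Interpolate at f = 1/3 with slerp weights a = sin((1−f)δ)/sin δ ≈ 1.163, b = sin(fδ)/sin δ ≈ 0.766.
p = a·p₁ + b·p₂ ≈ (-0.318, -0.838, -0.443); φ = arcsin(p_z) ≈ -26.29°, λ = atan2(p_y, p_x) ≈ -110.80°.

≈ 26°S, 111°W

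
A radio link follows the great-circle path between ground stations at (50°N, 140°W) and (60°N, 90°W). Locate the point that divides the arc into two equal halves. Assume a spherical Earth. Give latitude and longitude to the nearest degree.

≈ (58°N, 118°W)

Convert each endpoint to a unit vector on the sphere (x = cos φ cos λ, y = cos φ sin λ, z = sin φ).
The central angle between the endpoints is δ = arccos(p₁·p₂) ≈ 0.516 rad (29.5°).
Interpolate at f = 1/2 with slerp weights a = sin((1−f)δ)/sin δ ≈ 0.517, b = sin(fδ)/sin δ ≈ 0.517.
p = a·p₁ + b·p₂ ≈ (-0.255, -0.472, 0.844); φ = arcsin(p_z) ≈ 57.56°, λ = atan2(p_y, p_x) ≈ -118.33°.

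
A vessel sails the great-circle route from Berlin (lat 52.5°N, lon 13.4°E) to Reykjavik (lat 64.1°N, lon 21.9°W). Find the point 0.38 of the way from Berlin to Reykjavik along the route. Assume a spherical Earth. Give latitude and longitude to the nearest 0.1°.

Convert each endpoint to a unit vector on the sphere (x = cos φ cos λ, y = cos φ sin λ, z = sin φ).
The central angle between the endpoints is δ = arccos(p₁·p₂) ≈ 0.375 rad (21.5°).
Interpolate at f = 0.38 with slerp weights a = sin((1−f)δ)/sin δ ≈ 0.629, b = sin(fδ)/sin δ ≈ 0.388.
p = a·p₁ + b·p₂ ≈ (0.530, 0.026, 0.848); φ = arcsin(p_z) ≈ 57.98°, λ = atan2(p_y, p_x) ≈ 2.76°.

≈ lat 58.0°N, lon 2.8°E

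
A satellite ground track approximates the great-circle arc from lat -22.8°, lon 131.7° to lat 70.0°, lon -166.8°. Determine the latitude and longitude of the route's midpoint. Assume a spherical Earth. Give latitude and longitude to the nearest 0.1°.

Convert each endpoint to a unit vector on the sphere (x = cos φ cos λ, y = cos φ sin λ, z = sin φ).
The central angle between the endpoints is δ = arccos(p₁·p₂) ≈ 1.786 rad (102.3°).
Interpolate at f = 1/2 with slerp weights a = sin((1−f)δ)/sin δ ≈ 0.797, b = sin(fδ)/sin δ ≈ 0.797.
p = a·p₁ + b·p₂ ≈ (-0.755, 0.487, 0.440); φ = arcsin(p_z) ≈ 26.12°, λ = atan2(p_y, p_x) ≈ 147.18°.

≈ lat 26.1°, lon 147.2°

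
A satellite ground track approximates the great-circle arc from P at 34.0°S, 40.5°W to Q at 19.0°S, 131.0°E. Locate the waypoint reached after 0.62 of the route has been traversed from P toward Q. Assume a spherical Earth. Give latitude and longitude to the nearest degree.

≈ 66°S, 115°E

The haversine formula gives a central angle δ ≈ 2.206 rad (126.4°) between the endpoints.
Interpolate at f = 0.62 with slerp weights a = sin((1−f)δ)/sin δ ≈ 0.923, b = sin(fδ)/sin δ ≈ 1.217.
p = a·p₁ + b·p₂ ≈ (-0.173, 0.371, -0.912); φ = arcsin(p_z) ≈ -65.85°, λ = atan2(p_y, p_x) ≈ 114.94°.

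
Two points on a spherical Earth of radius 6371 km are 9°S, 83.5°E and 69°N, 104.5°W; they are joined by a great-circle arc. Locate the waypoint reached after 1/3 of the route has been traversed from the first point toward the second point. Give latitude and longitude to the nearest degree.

Convert each endpoint to a unit vector on the sphere (x = cos φ cos λ, y = cos φ sin λ, z = sin φ).
The central angle between the endpoints is δ = arccos(p₁·p₂) ≈ 2.090 rad (119.8°).
Interpolate at f = 1/3 with slerp weights a = sin((1−f)δ)/sin δ ≈ 1.134, b = sin(fδ)/sin δ ≈ 0.739.
p = a·p₁ + b·p₂ ≈ (0.060, 0.856, 0.513); φ = arcsin(p_z) ≈ 30.85°, λ = atan2(p_y, p_x) ≈ 85.96°.

≈ 31°N, 86°E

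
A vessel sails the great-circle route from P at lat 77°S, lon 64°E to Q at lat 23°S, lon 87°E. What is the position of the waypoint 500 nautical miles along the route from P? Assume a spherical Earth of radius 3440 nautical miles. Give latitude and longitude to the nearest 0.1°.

≈ lat 69.2°S, lon 74.3°E

Convert each endpoint to a unit vector on the sphere (x = cos φ cos λ, y = cos φ sin λ, z = sin φ).
The central angle between the endpoints is δ = arccos(p₁·p₂) ≈ 0.963 rad (55.2°). The total great-circle distance is δ·R ≈ 0.963 × 3440 ≈ 3312 nmi, so the target fraction is f = 500/3312 ≈ 0.151.
Interpolate at f ≈ 0.151 with slerp weights a = sin((1−f)δ)/sin δ ≈ 0.889, b = sin(fδ)/sin δ ≈ 0.176.
p = a·p₁ + b·p₂ ≈ (0.096, 0.342, -0.935); φ = arcsin(p_z) ≈ -69.20°, λ = atan2(p_y, p_x) ≈ 74.30°.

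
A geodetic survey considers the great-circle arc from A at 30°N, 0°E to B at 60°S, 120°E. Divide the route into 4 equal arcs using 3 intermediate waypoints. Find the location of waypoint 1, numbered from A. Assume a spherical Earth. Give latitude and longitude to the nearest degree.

From cos δ = sin φ₁ sin φ₂ + cos φ₁ cos φ₂ cos Δλ, the central angle is δ ≈ 2.278 rad (130.5°).
Interpolate at f = 1/4 with slerp weights a = sin((1−f)δ)/sin δ ≈ 1.303, b = sin(fδ)/sin δ ≈ 0.709.
p = a·p₁ + b·p₂ ≈ (0.951, 0.307, 0.037); φ = arcsin(p_z) ≈ 2.14°, λ = atan2(p_y, p_x) ≈ 17.89°.

≈ 2°N, 18°E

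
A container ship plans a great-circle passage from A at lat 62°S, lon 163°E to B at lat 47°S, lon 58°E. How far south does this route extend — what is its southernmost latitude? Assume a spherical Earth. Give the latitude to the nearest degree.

≈ 68°S

The great circle lies in the plane with unit normal n̂ = (p₁ × p₂)/|p₁ × p₂|.
Here n̂_z ≈ -0.374; the vertex latitude is φ_max = arccos|n̂_z| ≈ 68.0°.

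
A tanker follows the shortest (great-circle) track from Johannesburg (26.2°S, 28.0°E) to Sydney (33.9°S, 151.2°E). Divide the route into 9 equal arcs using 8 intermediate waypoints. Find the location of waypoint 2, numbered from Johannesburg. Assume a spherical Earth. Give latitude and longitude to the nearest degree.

≈ 40°S, 48°E

From cos δ = sin φ₁ sin φ₂ + cos φ₁ cos φ₂ cos Δλ, the central angle is δ ≈ 1.733 rad (99.3°).
Interpolate at f = 2/9 with slerp weights a = sin((1−f)δ)/sin δ ≈ 0.988, b = sin(fδ)/sin δ ≈ 0.381.
p = a·p₁ + b·p₂ ≈ (0.506, 0.569, -0.649); φ = arcsin(p_z) ≈ -40.44°, λ = atan2(p_y, p_x) ≈ 48.33°.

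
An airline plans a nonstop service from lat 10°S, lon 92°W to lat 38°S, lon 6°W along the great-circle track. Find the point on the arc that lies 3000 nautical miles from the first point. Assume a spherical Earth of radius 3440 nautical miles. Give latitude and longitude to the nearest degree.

≈ lat 35°S, lon 44°W

Write both endpoints as unit vectors p₁, p₂ with components (cos φ cos λ, cos φ sin λ, sin φ).
The central angle between the endpoints is δ = arccos(p₁·p₂) ≈ 1.409 rad (80.7°). The total great-circle distance is δ·R ≈ 1.409 × 3440 ≈ 4847 nmi, so the target fraction is f = 3000/4847 ≈ 0.619.
Interpolate at f ≈ 0.619 with slerp weights a = sin((1−f)δ)/sin δ ≈ 0.518, b = sin(fδ)/sin δ ≈ 0.776.
p = a·p₁ + b·p₂ ≈ (0.590, -0.574, -0.568); φ = arcsin(p_z) ≈ -34.59°, λ = atan2(p_y, p_x) ≈ -44.20°.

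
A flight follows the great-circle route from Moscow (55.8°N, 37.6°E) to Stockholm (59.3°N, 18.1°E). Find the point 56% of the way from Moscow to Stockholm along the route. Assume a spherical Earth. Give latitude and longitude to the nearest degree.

≈ 58°N, 27°E

Convert each endpoint to a unit vector on the sphere (x = cos φ cos λ, y = cos φ sin λ, z = sin φ).
The central angle between the endpoints is δ = arccos(p₁·p₂) ≈ 0.192 rad (11.0°).
Interpolate at f = 0.56 with slerp weights a = sin((1−f)δ)/sin δ ≈ 0.442, b = sin(fδ)/sin δ ≈ 0.562.
p = a·p₁ + b·p₂ ≈ (0.470, 0.241, 0.849); φ = arcsin(p_z) ≈ 58.13°, λ = atan2(p_y, p_x) ≈ 27.14°.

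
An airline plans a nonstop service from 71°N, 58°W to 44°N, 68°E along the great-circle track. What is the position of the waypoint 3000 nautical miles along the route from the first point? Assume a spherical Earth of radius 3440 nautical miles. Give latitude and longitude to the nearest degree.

The haversine formula gives a central angle δ ≈ 1.025 rad (58.7°) between the endpoints. The total great-circle distance is δ·R ≈ 1.025 × 3440 ≈ 3526 nmi, so the target fraction is f = 3000/3526 ≈ 0.851.
Interpolate at f ≈ 0.851 with slerp weights a = sin((1−f)δ)/sin δ ≈ 0.178, b = sin(fδ)/sin δ ≈ 0.896.
p = a·p₁ + b·p₂ ≈ (0.272, 0.548, 0.791); φ = arcsin(p_z) ≈ 52.26°, λ = atan2(p_y, p_x) ≈ 63.60°.

≈ 52°N, 64°E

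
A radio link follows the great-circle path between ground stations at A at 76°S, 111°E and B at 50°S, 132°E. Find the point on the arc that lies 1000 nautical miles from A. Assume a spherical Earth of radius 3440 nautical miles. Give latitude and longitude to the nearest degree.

Write both endpoints as unit vectors p₁, p₂ with components (cos φ cos λ, cos φ sin λ, sin φ).
The central angle between the endpoints is δ = arccos(p₁·p₂) ≈ 0.477 rad (27.3°). The total great-circle distance is δ·R ≈ 0.477 × 3440 ≈ 1640 nmi, so the target fraction is f = 1000/1640 ≈ 0.610.
Interpolate at f ≈ 0.610 with slerp weights a = sin((1−f)δ)/sin δ ≈ 0.403, b = sin(fδ)/sin δ ≈ 0.625.
p = a·p₁ + b·p₂ ≈ (-0.304, 0.389, -0.870); φ = arcsin(p_z) ≈ -60.41°, λ = atan2(p_y, p_x) ≈ 127.94°.

≈ 60°S, 128°E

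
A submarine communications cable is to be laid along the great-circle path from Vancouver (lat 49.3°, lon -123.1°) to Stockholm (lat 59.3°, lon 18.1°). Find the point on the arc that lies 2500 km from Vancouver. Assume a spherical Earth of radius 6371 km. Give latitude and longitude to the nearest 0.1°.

Convert each endpoint to a unit vector on the sphere (x = cos φ cos λ, y = cos φ sin λ, z = sin φ).
The central angle between the endpoints is δ = arccos(p₁·p₂) ≈ 1.168 rad (66.9°). The total great-circle distance is δ·R ≈ 1.168 × 6371 ≈ 7438 km, so the target fraction is f = 2500/7438 ≈ 0.336.
Interpolate at f ≈ 0.336 with slerp weights a = sin((1−f)δ)/sin δ ≈ 0.761, b = sin(fδ)/sin δ ≈ 0.416.
p = a·p₁ + b·p₂ ≈ (-0.069, -0.350, 0.934); φ = arcsin(p_z) ≈ 69.12°, λ = atan2(p_y, p_x) ≈ -101.19°.

≈ lat 69.1°, lon -101.2°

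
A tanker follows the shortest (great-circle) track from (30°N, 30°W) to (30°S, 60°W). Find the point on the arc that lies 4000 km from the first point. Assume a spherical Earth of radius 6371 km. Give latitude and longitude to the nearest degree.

≈ (3°S, 46°W)

Convert each endpoint to a unit vector on the sphere (x = cos φ cos λ, y = cos φ sin λ, z = sin φ).
The central angle between the endpoints is δ = arccos(p₁·p₂) ≈ 1.160 rad (66.5°). The total great-circle distance is δ·R ≈ 1.160 × 6371 ≈ 7389 km, so the target fraction is f = 4000/7389 ≈ 0.541.
Interpolate at f ≈ 0.541 with slerp weights a = sin((1−f)δ)/sin δ ≈ 0.553, b = sin(fδ)/sin δ ≈ 0.641.
p = a·p₁ + b·p₂ ≈ (0.692, -0.720, -0.044); φ = arcsin(p_z) ≈ -2.51°, λ = atan2(p_y, p_x) ≈ -46.12°.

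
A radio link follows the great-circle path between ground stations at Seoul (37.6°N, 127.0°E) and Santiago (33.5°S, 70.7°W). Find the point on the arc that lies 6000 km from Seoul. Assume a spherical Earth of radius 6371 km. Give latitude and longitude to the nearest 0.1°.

The haversine formula gives a central angle δ ≈ 2.881 rad (165.1°) between the endpoints. The total great-circle distance is δ·R ≈ 2.881 × 6371 ≈ 18353 km, so the target fraction is f = 6000/18353 ≈ 0.327.
Interpolate at f ≈ 0.327 with slerp weights a = sin((1−f)δ)/sin δ ≈ 3.617, b = sin(fδ)/sin δ ≈ 3.135.
p = a·p₁ + b·p₂ ≈ (-0.861, -0.178, 0.477); φ = arcsin(p_z) ≈ 28.47°, λ = atan2(p_y, p_x) ≈ -168.29°.

≈ (28.5°N, 168.3°W)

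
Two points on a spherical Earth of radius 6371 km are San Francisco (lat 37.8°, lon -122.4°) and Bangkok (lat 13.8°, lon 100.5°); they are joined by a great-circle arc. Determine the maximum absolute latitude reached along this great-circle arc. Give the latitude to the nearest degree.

≈ 55°

The great circle lies in the plane with unit normal n̂ = (p₁ × p₂)/|p₁ × p₂|.
Here n̂_z ≈ -0.574; the vertex latitude is φ_max = arccos|n̂_z| ≈ 54.9°.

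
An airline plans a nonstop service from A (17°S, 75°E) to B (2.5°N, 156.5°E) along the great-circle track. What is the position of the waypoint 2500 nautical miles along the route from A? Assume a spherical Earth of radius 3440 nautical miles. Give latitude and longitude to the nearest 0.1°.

≈ (9.4°S, 117.2°E)

The haversine formula gives a central angle δ ≈ 1.442 rad (82.6°) between the endpoints. The total great-circle distance is δ·R ≈ 1.442 × 3440 ≈ 4960 nmi, so the target fraction is f = 2500/4960 ≈ 0.504.
Interpolate at f ≈ 0.504 with slerp weights a = sin((1−f)δ)/sin δ ≈ 0.661, b = sin(fδ)/sin δ ≈ 0.670.
p = a·p₁ + b·p₂ ≈ (-0.450, 0.878, -0.164); φ = arcsin(p_z) ≈ -9.45°, λ = atan2(p_y, p_x) ≈ 117.15°.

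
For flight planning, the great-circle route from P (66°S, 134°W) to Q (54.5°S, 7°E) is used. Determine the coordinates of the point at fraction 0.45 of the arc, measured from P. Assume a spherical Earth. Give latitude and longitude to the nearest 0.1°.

From cos δ = sin φ₁ sin φ₂ + cos φ₁ cos φ₂ cos Δλ, the central angle is δ ≈ 0.976 rad (55.9°).
Interpolate at f = 0.45 with slerp weights a = sin((1−f)δ)/sin δ ≈ 0.617, b = sin(fδ)/sin δ ≈ 0.513.
p = a·p₁ + b·p₂ ≈ (0.121, -0.144, -0.982); φ = arcsin(p_z) ≈ -79.13°, λ = atan2(p_y, p_x) ≈ -49.92°.

≈ (79.1°S, 49.9°W)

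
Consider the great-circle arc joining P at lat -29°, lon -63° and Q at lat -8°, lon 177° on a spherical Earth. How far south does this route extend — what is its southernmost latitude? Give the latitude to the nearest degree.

≈ -36°

The great circle lies in the plane with unit normal n̂ = (p₁ × p₂)/|p₁ × p₂|.
Here n̂_z ≈ -0.806; the vertex latitude is φ_max = arccos|n̂_z| ≈ 36.3°.
Check via Clairaut: cos φ_max = |cos φ₁| · sin C = cos(29.0°)·sin(112.9°) ≈ 0.806, again giving ≈ 36.3°.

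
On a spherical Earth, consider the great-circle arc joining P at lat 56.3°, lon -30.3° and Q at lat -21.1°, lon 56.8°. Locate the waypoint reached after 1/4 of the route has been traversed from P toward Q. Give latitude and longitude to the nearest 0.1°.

≈ lat 43.1°, lon 5.9°

Write both endpoints as unit vectors p₁, p₂ with components (cos φ cos λ, cos φ sin λ, sin φ).
The central angle between the endpoints is δ = arccos(p₁·p₂) ≈ 1.848 rad (105.9°).
Interpolate at f = 1/4 with slerp weights a = sin((1−f)δ)/sin δ ≈ 1.022, b = sin(fδ)/sin δ ≈ 0.463.
p = a·p₁ + b·p₂ ≈ (0.726, 0.076, 0.683); φ = arcsin(p_z) ≈ 43.10°, λ = atan2(p_y, p_x) ≈ 5.95°.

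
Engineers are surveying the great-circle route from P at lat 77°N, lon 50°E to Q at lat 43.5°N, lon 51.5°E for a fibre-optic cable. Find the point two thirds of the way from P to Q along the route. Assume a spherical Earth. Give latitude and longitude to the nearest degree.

≈ lat 55°N, lon 51°E

From cos δ = sin φ₁ sin φ₂ + cos φ₁ cos φ₂ cos Δλ, the central angle is δ ≈ 0.585 rad (33.5°).
Interpolate at f = 2/3 with slerp weights a = sin((1−f)δ)/sin δ ≈ 0.351, b = sin(fδ)/sin δ ≈ 0.688.
p = a·p₁ + b·p₂ ≈ (0.362, 0.451, 0.816); φ = arcsin(p_z) ≈ 54.67°, λ = atan2(p_y, p_x) ≈ 51.30°.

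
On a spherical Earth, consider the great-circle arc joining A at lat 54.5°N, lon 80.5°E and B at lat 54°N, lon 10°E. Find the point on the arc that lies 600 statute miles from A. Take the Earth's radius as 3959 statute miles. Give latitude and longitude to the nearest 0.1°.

The haversine formula gives a central angle δ ≈ 0.688 rad (39.4°) between the endpoints. The total great-circle distance is δ·R ≈ 0.688 × 3959 ≈ 2723 mi, so the target fraction is f = 600/2723 ≈ 0.220.
Interpolate at f ≈ 0.220 with slerp weights a = sin((1−f)δ)/sin δ ≈ 0.805, b = sin(fδ)/sin δ ≈ 0.238.
p = a·p₁ + b·p₂ ≈ (0.215, 0.485, 0.848); φ = arcsin(p_z) ≈ 57.95°, λ = atan2(p_y, p_x) ≈ 66.12°.

≈ lat 58.0°N, lon 66.1°E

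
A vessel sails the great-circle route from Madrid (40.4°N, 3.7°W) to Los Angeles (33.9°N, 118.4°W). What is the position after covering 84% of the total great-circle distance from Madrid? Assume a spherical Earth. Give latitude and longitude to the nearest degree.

≈ 43°N, 106°W

The haversine formula gives a central angle δ ≈ 1.473 rad (84.4°) between the endpoints.
Interpolate at f = 0.84 with slerp weights a = sin((1−f)δ)/sin δ ≈ 0.235, b = sin(fδ)/sin δ ≈ 0.949.
p = a·p₁ + b·p₂ ≈ (-0.197, -0.705, 0.682); φ = arcsin(p_z) ≈ 42.97°, λ = atan2(p_y, p_x) ≈ -105.58°.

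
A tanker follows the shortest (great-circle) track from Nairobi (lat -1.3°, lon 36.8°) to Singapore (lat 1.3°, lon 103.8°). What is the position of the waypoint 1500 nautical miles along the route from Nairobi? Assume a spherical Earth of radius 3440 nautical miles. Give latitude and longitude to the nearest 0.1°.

≈ lat -0.3°, lon 61.8°

From cos δ = sin φ₁ sin φ₂ + cos φ₁ cos φ₂ cos Δλ, the central angle is δ ≈ 1.170 rad (67.0°). The total great-circle distance is δ·R ≈ 1.170 × 3440 ≈ 4025 nmi, so the target fraction is f = 1500/4025 ≈ 0.373.
Interpolate at f ≈ 0.373 with slerp weights a = sin((1−f)δ)/sin δ ≈ 0.728, b = sin(fδ)/sin δ ≈ 0.459.
p = a·p₁ + b·p₂ ≈ (0.473, 0.881, -0.006); φ = arcsin(p_z) ≈ -0.35°, λ = atan2(p_y, p_x) ≈ 61.77°.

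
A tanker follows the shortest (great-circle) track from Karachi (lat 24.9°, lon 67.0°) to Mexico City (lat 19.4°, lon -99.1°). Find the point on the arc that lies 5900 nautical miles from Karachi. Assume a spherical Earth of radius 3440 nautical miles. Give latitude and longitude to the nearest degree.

≈ lat 52°, lon -82°

The haversine formula gives a central angle δ ≈ 2.333 rad (133.7°) between the endpoints. The total great-circle distance is δ·R ≈ 2.333 × 3440 ≈ 8026 nmi, so the target fraction is f = 5900/8026 ≈ 0.735.
Interpolate at f ≈ 0.735 with slerp weights a = sin((1−f)δ)/sin δ ≈ 0.801, b = sin(fδ)/sin δ ≈ 1.368.
p = a·p₁ + b·p₂ ≈ (0.080, -0.605, 0.792); φ = arcsin(p_z) ≈ 52.36°, λ = atan2(p_y, p_x) ≈ -82.49°.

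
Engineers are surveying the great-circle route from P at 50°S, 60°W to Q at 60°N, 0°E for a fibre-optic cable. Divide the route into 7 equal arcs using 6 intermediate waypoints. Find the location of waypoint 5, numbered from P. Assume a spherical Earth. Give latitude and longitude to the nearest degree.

≈ 30°N, 25°W

The haversine formula gives a central angle δ ≈ 2.098 rad (120.2°) between the endpoints.
Interpolate at f = 5/7 with slerp weights a = sin((1−f)δ)/sin δ ≈ 0.653, b = sin(fδ)/sin δ ≈ 1.154.
p = a·p₁ + b·p₂ ≈ (0.787, -0.363, 0.499); φ = arcsin(p_z) ≈ 29.96°, λ = atan2(p_y, p_x) ≈ -24.79°.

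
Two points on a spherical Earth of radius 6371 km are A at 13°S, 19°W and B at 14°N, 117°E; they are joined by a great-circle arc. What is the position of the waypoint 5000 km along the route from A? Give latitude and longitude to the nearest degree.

Write both endpoints as unit vectors p₁, p₂ with components (cos φ cos λ, cos φ sin λ, sin φ).
The central angle between the endpoints is δ = arccos(p₁·p₂) ≈ 2.396 rad (137.3°). The total great-circle distance is δ·R ≈ 2.396 × 6371 ≈ 15263 km, so the target fraction is f = 5000/15263 ≈ 0.328.
Interpolate at f ≈ 0.328 with slerp weights a = sin((1−f)δ)/sin δ ≈ 1.472, b = sin(fδ)/sin δ ≈ 1.041.
p = a·p₁ + b·p₂ ≈ (0.898, 0.433, -0.079); φ = arcsin(p_z) ≈ -4.55°, λ = atan2(p_y, p_x) ≈ 25.76°.

≈ 5°S, 26°E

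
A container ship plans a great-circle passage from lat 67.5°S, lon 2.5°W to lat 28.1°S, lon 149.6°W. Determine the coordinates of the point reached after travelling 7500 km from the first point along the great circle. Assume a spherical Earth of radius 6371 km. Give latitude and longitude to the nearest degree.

≈ lat 42°S, lon 146°W

Convert each endpoint to a unit vector on the sphere (x = cos φ cos λ, y = cos φ sin λ, z = sin φ).
The central angle between the endpoints is δ = arccos(p₁·p₂) ≈ 1.418 rad (81.3°). The total great-circle distance is δ·R ≈ 1.418 × 6371 ≈ 9037 km, so the target fraction is f = 7500/9037 ≈ 0.830.
Interpolate at f ≈ 0.830 with slerp weights a = sin((1−f)δ)/sin δ ≈ 0.242, b = sin(fδ)/sin δ ≈ 0.934.
p = a·p₁ + b·p₂ ≈ (-0.618, -0.421, -0.663); φ = arcsin(p_z) ≈ -41.56°, λ = atan2(p_y, p_x) ≈ -145.75°.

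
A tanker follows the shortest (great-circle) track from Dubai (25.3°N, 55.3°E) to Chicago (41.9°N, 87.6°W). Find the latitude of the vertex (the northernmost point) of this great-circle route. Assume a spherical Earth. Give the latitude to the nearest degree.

≈ 65°N

The great circle lies in the plane with unit normal n̂ = (p₁ × p₂)/|p₁ × p₂|.
Here n̂_z ≈ -0.419; the vertex latitude is φ_max = arccos|n̂_z| ≈ 65.2°.
Check via Clairaut: cos φ_max = |cos φ₁| · sin C = cos(25.3°)·sin(27.6°) ≈ 0.419, again giving ≈ 65.2°.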